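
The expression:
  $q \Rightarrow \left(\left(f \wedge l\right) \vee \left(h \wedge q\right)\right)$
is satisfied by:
  {h: True, f: True, l: True, q: False}
  {h: True, f: True, l: False, q: False}
  {h: True, l: True, f: False, q: False}
  {h: True, l: False, f: False, q: False}
  {f: True, l: True, h: False, q: False}
  {f: True, l: False, h: False, q: False}
  {l: True, h: False, f: False, q: False}
  {l: False, h: False, f: False, q: False}
  {q: True, h: True, f: True, l: True}
  {q: True, h: True, f: True, l: False}
  {q: True, h: True, l: True, f: False}
  {q: True, h: True, l: False, f: False}
  {q: True, f: True, l: True, h: False}


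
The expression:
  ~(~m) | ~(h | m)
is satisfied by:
  {m: True, h: False}
  {h: False, m: False}
  {h: True, m: True}


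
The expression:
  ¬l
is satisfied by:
  {l: False}


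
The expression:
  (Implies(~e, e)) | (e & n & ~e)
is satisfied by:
  {e: True}


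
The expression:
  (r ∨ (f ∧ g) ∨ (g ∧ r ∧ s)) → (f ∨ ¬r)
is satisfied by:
  {f: True, r: False}
  {r: False, f: False}
  {r: True, f: True}


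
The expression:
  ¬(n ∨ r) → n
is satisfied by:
  {r: True, n: True}
  {r: True, n: False}
  {n: True, r: False}


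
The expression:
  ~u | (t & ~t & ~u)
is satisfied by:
  {u: False}


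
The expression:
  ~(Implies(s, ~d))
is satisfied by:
  {s: True, d: True}


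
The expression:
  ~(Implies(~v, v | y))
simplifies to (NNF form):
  ~v & ~y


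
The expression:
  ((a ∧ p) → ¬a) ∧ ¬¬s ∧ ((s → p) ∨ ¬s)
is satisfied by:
  {p: True, s: True, a: False}


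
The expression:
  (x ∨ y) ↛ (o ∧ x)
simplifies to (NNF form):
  (x ∧ ¬o) ∨ (y ∧ ¬x)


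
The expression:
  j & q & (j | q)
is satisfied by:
  {j: True, q: True}


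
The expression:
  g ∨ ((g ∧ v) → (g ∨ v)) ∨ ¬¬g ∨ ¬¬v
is always true.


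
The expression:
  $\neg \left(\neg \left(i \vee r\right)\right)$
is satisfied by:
  {i: True, r: True}
  {i: True, r: False}
  {r: True, i: False}


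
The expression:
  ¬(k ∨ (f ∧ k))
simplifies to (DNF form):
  ¬k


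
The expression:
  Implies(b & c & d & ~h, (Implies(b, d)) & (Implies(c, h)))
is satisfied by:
  {h: True, c: False, d: False, b: False}
  {h: False, c: False, d: False, b: False}
  {h: True, b: True, c: False, d: False}
  {b: True, h: False, c: False, d: False}
  {h: True, d: True, b: False, c: False}
  {d: True, b: False, c: False, h: False}
  {h: True, b: True, d: True, c: False}
  {b: True, d: True, h: False, c: False}
  {h: True, c: True, b: False, d: False}
  {c: True, b: False, d: False, h: False}
  {h: True, b: True, c: True, d: False}
  {b: True, c: True, h: False, d: False}
  {h: True, d: True, c: True, b: False}
  {d: True, c: True, b: False, h: False}
  {h: True, b: True, d: True, c: True}


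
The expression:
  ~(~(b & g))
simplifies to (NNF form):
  b & g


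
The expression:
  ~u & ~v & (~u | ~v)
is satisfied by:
  {u: False, v: False}


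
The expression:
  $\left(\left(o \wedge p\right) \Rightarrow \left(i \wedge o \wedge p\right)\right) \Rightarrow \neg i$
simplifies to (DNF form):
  $\neg i$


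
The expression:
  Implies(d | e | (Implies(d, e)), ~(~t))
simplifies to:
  t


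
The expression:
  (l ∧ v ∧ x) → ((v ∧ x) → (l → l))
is always true.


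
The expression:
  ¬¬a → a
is always true.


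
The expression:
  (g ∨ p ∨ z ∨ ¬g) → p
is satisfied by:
  {p: True}


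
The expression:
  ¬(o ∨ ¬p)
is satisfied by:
  {p: True, o: False}


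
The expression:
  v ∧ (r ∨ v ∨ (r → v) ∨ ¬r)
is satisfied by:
  {v: True}


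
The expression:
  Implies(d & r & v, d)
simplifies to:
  True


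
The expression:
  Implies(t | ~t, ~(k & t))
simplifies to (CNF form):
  ~k | ~t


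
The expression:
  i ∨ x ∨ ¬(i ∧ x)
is always true.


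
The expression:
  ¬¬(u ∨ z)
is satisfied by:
  {z: True, u: True}
  {z: True, u: False}
  {u: True, z: False}


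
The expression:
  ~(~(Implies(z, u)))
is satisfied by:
  {u: True, z: False}
  {z: False, u: False}
  {z: True, u: True}


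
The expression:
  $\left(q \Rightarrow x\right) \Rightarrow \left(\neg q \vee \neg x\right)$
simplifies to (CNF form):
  $\neg q \vee \neg x$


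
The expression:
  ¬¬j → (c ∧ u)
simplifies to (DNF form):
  (c ∧ u) ∨ ¬j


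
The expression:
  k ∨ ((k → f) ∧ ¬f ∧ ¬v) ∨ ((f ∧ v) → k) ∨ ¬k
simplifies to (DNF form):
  True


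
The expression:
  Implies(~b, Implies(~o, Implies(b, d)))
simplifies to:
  True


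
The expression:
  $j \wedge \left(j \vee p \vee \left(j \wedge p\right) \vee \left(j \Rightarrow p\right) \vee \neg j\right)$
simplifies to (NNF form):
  $j$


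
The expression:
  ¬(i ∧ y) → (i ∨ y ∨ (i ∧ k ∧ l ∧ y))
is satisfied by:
  {i: True, y: True}
  {i: True, y: False}
  {y: True, i: False}


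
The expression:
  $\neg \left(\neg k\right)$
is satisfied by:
  {k: True}


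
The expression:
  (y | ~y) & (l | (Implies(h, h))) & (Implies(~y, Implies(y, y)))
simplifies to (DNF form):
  True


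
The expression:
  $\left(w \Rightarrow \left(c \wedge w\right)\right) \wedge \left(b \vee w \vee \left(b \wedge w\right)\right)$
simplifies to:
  $\left(b \wedge \neg w\right) \vee \left(c \wedge w\right)$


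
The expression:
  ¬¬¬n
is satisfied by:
  {n: False}


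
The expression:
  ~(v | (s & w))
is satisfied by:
  {v: False, s: False, w: False}
  {w: True, v: False, s: False}
  {s: True, v: False, w: False}


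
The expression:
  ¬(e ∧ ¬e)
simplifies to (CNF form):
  True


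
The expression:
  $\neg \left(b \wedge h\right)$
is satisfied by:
  {h: False, b: False}
  {b: True, h: False}
  {h: True, b: False}


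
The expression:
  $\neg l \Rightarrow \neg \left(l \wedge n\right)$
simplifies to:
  $\text{True}$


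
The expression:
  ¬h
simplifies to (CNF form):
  ¬h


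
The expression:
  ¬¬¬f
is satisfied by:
  {f: False}


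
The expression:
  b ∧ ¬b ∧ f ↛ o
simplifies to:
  False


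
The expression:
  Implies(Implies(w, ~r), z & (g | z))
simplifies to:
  z | (r & w)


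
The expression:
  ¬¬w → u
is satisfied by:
  {u: True, w: False}
  {w: False, u: False}
  {w: True, u: True}


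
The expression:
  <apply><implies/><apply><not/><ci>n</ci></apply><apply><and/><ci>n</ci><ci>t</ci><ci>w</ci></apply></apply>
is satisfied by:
  {n: True}


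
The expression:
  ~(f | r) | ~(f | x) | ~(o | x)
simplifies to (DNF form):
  (~f & ~r) | (~f & ~x) | (~o & ~x)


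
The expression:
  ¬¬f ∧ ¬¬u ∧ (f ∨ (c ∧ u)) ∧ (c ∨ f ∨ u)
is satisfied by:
  {u: True, f: True}


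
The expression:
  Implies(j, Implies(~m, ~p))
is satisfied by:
  {m: True, p: False, j: False}
  {p: False, j: False, m: False}
  {j: True, m: True, p: False}
  {j: True, p: False, m: False}
  {m: True, p: True, j: False}
  {p: True, m: False, j: False}
  {j: True, p: True, m: True}


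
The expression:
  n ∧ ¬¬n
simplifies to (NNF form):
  n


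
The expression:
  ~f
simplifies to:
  ~f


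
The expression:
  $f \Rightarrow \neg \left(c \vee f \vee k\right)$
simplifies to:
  $\neg f$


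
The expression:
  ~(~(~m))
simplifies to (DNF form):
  ~m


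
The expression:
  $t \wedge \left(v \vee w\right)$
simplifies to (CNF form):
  $t \wedge \left(v \vee w\right)$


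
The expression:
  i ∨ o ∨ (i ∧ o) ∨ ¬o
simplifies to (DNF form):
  True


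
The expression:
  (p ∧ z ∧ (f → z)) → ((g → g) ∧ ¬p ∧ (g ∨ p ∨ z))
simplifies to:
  ¬p ∨ ¬z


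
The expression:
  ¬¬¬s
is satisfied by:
  {s: False}


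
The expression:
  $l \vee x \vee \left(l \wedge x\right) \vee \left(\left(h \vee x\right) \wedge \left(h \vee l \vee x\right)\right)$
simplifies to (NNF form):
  $h \vee l \vee x$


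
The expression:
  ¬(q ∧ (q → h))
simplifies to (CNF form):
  ¬h ∨ ¬q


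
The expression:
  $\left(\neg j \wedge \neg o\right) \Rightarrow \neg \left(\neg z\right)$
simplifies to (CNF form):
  $j \vee o \vee z$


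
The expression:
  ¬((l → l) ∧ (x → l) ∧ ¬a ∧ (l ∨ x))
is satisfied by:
  {a: True, l: False}
  {l: False, a: False}
  {l: True, a: True}


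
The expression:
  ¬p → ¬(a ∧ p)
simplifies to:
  True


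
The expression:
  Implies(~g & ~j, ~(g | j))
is always true.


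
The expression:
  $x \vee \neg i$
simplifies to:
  $x \vee \neg i$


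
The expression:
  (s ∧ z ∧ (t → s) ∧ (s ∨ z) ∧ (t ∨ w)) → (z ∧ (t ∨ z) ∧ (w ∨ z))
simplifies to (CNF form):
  True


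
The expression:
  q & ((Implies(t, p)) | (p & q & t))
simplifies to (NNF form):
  q & (p | ~t)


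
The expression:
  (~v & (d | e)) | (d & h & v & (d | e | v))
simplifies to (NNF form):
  (d & h) | (d & ~v) | (e & ~v)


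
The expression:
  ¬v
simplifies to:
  ¬v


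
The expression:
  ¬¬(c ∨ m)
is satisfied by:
  {c: True, m: True}
  {c: True, m: False}
  {m: True, c: False}


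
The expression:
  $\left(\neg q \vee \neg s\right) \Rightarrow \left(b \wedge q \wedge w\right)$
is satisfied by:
  {s: True, w: True, b: True, q: True}
  {s: True, w: True, q: True, b: False}
  {s: True, b: True, q: True, w: False}
  {s: True, q: True, b: False, w: False}
  {w: True, b: True, q: True, s: False}


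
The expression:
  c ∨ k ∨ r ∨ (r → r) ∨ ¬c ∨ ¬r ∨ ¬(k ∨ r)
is always true.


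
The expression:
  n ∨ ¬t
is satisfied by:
  {n: True, t: False}
  {t: False, n: False}
  {t: True, n: True}


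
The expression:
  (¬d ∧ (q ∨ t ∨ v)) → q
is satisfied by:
  {d: True, q: True, v: False, t: False}
  {d: True, q: True, t: True, v: False}
  {d: True, q: True, v: True, t: False}
  {d: True, q: True, t: True, v: True}
  {d: True, v: False, t: False, q: False}
  {d: True, t: True, v: False, q: False}
  {d: True, v: True, t: False, q: False}
  {d: True, t: True, v: True, q: False}
  {q: True, v: False, t: False, d: False}
  {t: True, q: True, v: False, d: False}
  {q: True, v: True, t: False, d: False}
  {t: True, q: True, v: True, d: False}
  {q: False, v: False, t: False, d: False}


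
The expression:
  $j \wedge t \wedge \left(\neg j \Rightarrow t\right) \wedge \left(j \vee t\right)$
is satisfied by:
  {t: True, j: True}


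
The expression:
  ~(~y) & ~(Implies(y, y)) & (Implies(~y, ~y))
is never true.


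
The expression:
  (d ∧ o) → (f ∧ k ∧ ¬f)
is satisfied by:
  {o: False, d: False}
  {d: True, o: False}
  {o: True, d: False}


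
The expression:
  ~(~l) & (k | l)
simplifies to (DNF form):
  l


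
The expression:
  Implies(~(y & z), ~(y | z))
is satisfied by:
  {z: False, y: False}
  {y: True, z: True}


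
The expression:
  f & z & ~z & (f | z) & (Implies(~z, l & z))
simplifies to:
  False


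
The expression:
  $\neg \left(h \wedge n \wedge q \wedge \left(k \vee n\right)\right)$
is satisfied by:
  {h: False, q: False, n: False}
  {n: True, h: False, q: False}
  {q: True, h: False, n: False}
  {n: True, q: True, h: False}
  {h: True, n: False, q: False}
  {n: True, h: True, q: False}
  {q: True, h: True, n: False}


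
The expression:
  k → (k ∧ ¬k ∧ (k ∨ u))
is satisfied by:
  {k: False}


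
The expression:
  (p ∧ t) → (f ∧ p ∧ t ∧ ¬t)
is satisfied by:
  {p: False, t: False}
  {t: True, p: False}
  {p: True, t: False}


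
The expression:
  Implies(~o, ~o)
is always true.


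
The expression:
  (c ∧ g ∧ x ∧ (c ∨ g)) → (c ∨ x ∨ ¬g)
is always true.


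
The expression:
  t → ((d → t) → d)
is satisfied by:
  {d: True, t: False}
  {t: False, d: False}
  {t: True, d: True}


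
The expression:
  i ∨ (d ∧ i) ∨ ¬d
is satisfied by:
  {i: True, d: False}
  {d: False, i: False}
  {d: True, i: True}


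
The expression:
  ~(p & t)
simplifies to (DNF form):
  ~p | ~t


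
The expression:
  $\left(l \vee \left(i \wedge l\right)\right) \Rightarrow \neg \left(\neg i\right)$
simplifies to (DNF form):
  $i \vee \neg l$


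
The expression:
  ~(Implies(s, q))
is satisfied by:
  {s: True, q: False}


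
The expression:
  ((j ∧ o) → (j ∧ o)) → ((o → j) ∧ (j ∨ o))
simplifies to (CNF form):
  j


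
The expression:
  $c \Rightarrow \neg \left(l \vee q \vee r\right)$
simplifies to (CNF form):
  $\left(\neg c \vee \neg l\right) \wedge \left(\neg c \vee \neg q\right) \wedge \left(\neg c \vee \neg r\right)$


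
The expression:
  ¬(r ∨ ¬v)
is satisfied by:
  {v: True, r: False}


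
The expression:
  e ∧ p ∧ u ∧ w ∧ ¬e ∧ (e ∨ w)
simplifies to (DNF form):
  False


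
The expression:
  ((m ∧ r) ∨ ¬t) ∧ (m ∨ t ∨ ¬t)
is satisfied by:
  {r: True, m: True, t: False}
  {r: True, m: False, t: False}
  {m: True, r: False, t: False}
  {r: False, m: False, t: False}
  {r: True, t: True, m: True}


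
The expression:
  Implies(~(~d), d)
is always true.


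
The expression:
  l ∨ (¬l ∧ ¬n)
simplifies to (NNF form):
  l ∨ ¬n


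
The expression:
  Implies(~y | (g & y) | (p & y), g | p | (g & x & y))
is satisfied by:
  {y: True, g: True, p: True}
  {y: True, g: True, p: False}
  {y: True, p: True, g: False}
  {y: True, p: False, g: False}
  {g: True, p: True, y: False}
  {g: True, p: False, y: False}
  {p: True, g: False, y: False}


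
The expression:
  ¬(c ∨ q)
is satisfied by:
  {q: False, c: False}


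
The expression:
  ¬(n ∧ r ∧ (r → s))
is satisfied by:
  {s: False, n: False, r: False}
  {r: True, s: False, n: False}
  {n: True, s: False, r: False}
  {r: True, n: True, s: False}
  {s: True, r: False, n: False}
  {r: True, s: True, n: False}
  {n: True, s: True, r: False}


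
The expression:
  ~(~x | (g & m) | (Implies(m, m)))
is never true.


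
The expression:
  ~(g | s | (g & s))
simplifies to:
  ~g & ~s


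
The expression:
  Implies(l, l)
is always true.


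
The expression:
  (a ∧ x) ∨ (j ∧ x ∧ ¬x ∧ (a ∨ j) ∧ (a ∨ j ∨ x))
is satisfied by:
  {a: True, x: True}


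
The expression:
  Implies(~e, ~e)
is always true.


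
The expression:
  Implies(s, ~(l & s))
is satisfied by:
  {l: False, s: False}
  {s: True, l: False}
  {l: True, s: False}


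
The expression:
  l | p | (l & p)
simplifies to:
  l | p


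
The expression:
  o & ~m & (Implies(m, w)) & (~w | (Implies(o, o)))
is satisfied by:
  {o: True, m: False}


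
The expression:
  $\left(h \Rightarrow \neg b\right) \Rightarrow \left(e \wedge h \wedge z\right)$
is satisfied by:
  {b: True, z: True, h: True, e: True}
  {b: True, z: True, h: True, e: False}
  {b: True, h: True, e: True, z: False}
  {b: True, h: True, e: False, z: False}
  {z: True, h: True, e: True, b: False}


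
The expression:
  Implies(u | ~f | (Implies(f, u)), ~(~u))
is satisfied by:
  {u: True, f: True}
  {u: True, f: False}
  {f: True, u: False}


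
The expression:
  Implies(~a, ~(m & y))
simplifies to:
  a | ~m | ~y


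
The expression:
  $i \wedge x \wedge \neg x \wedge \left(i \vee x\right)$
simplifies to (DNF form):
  $\text{False}$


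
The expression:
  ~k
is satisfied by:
  {k: False}


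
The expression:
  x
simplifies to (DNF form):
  x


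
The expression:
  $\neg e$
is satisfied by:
  {e: False}


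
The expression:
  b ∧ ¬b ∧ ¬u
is never true.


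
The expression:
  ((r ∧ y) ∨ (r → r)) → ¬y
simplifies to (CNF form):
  ¬y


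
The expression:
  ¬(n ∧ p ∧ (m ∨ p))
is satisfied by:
  {p: False, n: False}
  {n: True, p: False}
  {p: True, n: False}


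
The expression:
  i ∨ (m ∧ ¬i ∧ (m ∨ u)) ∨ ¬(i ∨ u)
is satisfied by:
  {i: True, m: True, u: False}
  {i: True, u: False, m: False}
  {m: True, u: False, i: False}
  {m: False, u: False, i: False}
  {i: True, m: True, u: True}
  {i: True, u: True, m: False}
  {m: True, u: True, i: False}


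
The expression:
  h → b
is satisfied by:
  {b: True, h: False}
  {h: False, b: False}
  {h: True, b: True}


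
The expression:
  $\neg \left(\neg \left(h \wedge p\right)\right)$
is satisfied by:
  {h: True, p: True}


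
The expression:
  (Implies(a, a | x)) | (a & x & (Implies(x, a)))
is always true.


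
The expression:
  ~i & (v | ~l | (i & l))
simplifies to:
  ~i & (v | ~l)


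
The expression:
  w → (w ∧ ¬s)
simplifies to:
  ¬s ∨ ¬w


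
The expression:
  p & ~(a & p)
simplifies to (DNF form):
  p & ~a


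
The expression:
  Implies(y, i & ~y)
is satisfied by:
  {y: False}


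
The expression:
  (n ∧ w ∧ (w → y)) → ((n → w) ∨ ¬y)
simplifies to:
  True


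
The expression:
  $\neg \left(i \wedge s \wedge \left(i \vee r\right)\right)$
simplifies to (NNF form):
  $\neg i \vee \neg s$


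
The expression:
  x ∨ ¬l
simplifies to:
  x ∨ ¬l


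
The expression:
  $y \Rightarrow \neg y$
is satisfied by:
  {y: False}


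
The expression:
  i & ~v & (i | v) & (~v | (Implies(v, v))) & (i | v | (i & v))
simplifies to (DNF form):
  i & ~v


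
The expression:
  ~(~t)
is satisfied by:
  {t: True}


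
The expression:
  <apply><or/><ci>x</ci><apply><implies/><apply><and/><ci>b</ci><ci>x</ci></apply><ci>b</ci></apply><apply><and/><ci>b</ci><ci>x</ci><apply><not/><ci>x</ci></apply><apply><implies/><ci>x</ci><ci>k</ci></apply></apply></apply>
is always true.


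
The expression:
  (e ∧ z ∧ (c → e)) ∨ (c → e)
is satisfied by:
  {e: True, c: False}
  {c: False, e: False}
  {c: True, e: True}


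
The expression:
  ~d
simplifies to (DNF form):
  ~d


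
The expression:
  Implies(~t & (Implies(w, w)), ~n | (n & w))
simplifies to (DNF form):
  t | w | ~n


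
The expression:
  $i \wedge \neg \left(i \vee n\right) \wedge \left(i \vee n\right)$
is never true.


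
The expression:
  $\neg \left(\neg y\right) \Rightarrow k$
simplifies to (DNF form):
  $k \vee \neg y$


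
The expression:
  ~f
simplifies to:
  ~f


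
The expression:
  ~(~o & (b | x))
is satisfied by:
  {o: True, b: False, x: False}
  {x: True, o: True, b: False}
  {o: True, b: True, x: False}
  {x: True, o: True, b: True}
  {x: False, b: False, o: False}


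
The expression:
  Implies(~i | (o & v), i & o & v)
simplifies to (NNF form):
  i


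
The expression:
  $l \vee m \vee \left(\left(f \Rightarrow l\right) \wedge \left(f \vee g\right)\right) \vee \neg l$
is always true.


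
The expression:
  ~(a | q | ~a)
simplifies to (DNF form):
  False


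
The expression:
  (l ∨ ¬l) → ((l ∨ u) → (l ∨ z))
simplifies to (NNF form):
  l ∨ z ∨ ¬u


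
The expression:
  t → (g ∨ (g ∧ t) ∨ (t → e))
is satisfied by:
  {e: True, g: True, t: False}
  {e: True, g: False, t: False}
  {g: True, e: False, t: False}
  {e: False, g: False, t: False}
  {t: True, e: True, g: True}
  {t: True, e: True, g: False}
  {t: True, g: True, e: False}


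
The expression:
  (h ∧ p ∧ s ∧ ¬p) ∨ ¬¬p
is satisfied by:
  {p: True}


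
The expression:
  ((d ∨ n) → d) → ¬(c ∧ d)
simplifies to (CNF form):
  ¬c ∨ ¬d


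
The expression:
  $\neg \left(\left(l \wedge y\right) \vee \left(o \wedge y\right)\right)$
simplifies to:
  $\left(\neg l \wedge \neg o\right) \vee \neg y$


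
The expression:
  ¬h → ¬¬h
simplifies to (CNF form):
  h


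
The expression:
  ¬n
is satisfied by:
  {n: False}


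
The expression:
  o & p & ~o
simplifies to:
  False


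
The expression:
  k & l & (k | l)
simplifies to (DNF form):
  k & l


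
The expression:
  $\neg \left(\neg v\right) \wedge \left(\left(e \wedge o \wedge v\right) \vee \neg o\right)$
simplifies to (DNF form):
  $\left(e \wedge v\right) \vee \left(v \wedge \neg o\right)$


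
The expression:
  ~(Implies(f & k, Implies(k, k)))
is never true.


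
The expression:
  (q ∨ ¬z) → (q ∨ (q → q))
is always true.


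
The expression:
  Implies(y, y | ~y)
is always true.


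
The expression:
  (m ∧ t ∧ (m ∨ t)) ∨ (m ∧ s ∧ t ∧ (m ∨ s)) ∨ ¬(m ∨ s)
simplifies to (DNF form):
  (m ∧ t) ∨ (¬m ∧ ¬s)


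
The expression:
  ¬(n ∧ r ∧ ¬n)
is always true.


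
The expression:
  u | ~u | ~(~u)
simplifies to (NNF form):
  True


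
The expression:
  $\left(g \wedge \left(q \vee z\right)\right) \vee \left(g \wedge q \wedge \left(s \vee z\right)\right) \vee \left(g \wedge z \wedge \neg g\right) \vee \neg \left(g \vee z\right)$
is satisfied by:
  {q: True, z: False, g: False}
  {z: False, g: False, q: False}
  {q: True, g: True, z: False}
  {q: True, g: True, z: True}
  {g: True, z: True, q: False}


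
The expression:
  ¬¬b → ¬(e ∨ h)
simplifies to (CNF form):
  (¬b ∨ ¬e) ∧ (¬b ∨ ¬h)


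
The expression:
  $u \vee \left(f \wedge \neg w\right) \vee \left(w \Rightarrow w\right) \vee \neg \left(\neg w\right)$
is always true.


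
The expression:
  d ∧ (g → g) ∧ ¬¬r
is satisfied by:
  {r: True, d: True}


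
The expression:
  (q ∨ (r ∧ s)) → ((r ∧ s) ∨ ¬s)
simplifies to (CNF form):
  r ∨ ¬q ∨ ¬s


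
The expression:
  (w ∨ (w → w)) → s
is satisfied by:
  {s: True}


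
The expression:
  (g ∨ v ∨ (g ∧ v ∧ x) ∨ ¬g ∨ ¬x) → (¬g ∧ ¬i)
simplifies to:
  ¬g ∧ ¬i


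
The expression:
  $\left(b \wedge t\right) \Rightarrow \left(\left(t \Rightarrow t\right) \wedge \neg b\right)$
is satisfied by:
  {t: False, b: False}
  {b: True, t: False}
  {t: True, b: False}


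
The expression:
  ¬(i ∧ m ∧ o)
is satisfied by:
  {m: False, o: False, i: False}
  {i: True, m: False, o: False}
  {o: True, m: False, i: False}
  {i: True, o: True, m: False}
  {m: True, i: False, o: False}
  {i: True, m: True, o: False}
  {o: True, m: True, i: False}


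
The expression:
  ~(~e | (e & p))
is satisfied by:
  {e: True, p: False}


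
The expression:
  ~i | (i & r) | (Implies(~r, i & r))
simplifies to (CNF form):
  r | ~i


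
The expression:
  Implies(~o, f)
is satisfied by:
  {o: True, f: True}
  {o: True, f: False}
  {f: True, o: False}


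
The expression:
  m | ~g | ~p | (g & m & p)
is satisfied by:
  {m: True, p: False, g: False}
  {p: False, g: False, m: False}
  {g: True, m: True, p: False}
  {g: True, p: False, m: False}
  {m: True, p: True, g: False}
  {p: True, m: False, g: False}
  {g: True, p: True, m: True}


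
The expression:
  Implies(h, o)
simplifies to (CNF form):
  o | ~h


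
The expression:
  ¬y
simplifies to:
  ¬y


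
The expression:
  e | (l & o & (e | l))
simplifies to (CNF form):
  (e | l) & (e | o)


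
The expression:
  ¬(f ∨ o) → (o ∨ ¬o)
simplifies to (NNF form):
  True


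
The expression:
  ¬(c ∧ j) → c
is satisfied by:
  {c: True}


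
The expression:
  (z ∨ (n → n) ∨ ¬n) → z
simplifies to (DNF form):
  z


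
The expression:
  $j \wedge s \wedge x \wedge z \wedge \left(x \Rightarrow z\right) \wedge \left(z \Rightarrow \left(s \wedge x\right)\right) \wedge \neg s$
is never true.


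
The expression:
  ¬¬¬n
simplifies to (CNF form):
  ¬n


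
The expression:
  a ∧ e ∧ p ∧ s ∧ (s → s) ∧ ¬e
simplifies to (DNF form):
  False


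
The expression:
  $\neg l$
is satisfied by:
  {l: False}


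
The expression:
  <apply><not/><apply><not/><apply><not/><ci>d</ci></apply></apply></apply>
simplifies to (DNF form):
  <apply><not/><ci>d</ci></apply>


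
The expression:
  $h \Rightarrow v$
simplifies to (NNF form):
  $v \vee \neg h$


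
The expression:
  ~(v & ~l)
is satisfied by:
  {l: True, v: False}
  {v: False, l: False}
  {v: True, l: True}


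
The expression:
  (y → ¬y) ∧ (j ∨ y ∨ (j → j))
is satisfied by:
  {y: False}


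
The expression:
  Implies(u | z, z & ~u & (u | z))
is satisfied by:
  {u: False}


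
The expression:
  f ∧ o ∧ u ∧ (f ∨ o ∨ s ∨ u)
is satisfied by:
  {f: True, u: True, o: True}


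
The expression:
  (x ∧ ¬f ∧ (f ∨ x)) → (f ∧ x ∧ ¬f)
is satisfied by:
  {f: True, x: False}
  {x: False, f: False}
  {x: True, f: True}


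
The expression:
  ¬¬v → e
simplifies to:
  e ∨ ¬v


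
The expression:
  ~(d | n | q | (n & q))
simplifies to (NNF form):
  ~d & ~n & ~q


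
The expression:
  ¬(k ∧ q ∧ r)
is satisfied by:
  {k: False, q: False, r: False}
  {r: True, k: False, q: False}
  {q: True, k: False, r: False}
  {r: True, q: True, k: False}
  {k: True, r: False, q: False}
  {r: True, k: True, q: False}
  {q: True, k: True, r: False}


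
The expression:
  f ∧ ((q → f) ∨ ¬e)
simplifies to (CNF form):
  f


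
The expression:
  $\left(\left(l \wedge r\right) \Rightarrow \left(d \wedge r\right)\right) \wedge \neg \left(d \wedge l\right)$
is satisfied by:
  {r: False, l: False, d: False}
  {d: True, r: False, l: False}
  {r: True, d: False, l: False}
  {d: True, r: True, l: False}
  {l: True, d: False, r: False}


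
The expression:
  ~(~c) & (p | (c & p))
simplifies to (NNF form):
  c & p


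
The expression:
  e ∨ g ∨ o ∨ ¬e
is always true.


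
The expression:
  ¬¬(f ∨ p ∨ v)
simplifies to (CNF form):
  f ∨ p ∨ v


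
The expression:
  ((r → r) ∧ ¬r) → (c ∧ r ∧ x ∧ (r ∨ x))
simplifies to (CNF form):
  r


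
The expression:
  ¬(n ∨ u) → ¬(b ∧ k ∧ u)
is always true.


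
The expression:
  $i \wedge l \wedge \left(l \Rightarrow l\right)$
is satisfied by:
  {i: True, l: True}


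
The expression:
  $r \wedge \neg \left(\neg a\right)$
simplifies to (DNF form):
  $a \wedge r$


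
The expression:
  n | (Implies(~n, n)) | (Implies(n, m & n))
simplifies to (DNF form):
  True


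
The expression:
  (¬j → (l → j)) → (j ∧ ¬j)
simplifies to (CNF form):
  l ∧ ¬j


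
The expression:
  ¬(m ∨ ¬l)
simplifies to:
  l ∧ ¬m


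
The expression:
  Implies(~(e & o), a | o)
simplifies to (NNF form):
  a | o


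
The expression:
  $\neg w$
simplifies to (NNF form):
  $\neg w$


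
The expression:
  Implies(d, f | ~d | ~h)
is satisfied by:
  {f: True, d: False, h: False}
  {f: False, d: False, h: False}
  {h: True, f: True, d: False}
  {h: True, f: False, d: False}
  {d: True, f: True, h: False}
  {d: True, f: False, h: False}
  {d: True, h: True, f: True}


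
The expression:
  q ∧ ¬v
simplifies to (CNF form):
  q ∧ ¬v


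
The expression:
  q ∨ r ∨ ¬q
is always true.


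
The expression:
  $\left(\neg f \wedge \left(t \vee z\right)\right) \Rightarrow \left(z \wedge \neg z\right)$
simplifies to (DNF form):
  $f \vee \left(\neg t \wedge \neg z\right)$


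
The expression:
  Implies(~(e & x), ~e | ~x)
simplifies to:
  True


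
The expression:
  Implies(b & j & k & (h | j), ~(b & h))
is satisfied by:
  {h: False, k: False, b: False, j: False}
  {j: True, h: False, k: False, b: False}
  {b: True, h: False, k: False, j: False}
  {j: True, b: True, h: False, k: False}
  {k: True, j: False, h: False, b: False}
  {j: True, k: True, h: False, b: False}
  {b: True, k: True, j: False, h: False}
  {j: True, b: True, k: True, h: False}
  {h: True, b: False, k: False, j: False}
  {j: True, h: True, b: False, k: False}
  {b: True, h: True, j: False, k: False}
  {j: True, b: True, h: True, k: False}
  {k: True, h: True, b: False, j: False}
  {j: True, k: True, h: True, b: False}
  {b: True, k: True, h: True, j: False}


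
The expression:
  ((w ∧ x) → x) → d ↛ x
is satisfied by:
  {d: True, x: False}


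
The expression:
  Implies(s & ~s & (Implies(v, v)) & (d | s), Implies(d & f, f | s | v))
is always true.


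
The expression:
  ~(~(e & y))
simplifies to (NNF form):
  e & y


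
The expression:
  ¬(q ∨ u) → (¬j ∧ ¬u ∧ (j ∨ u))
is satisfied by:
  {q: True, u: True}
  {q: True, u: False}
  {u: True, q: False}


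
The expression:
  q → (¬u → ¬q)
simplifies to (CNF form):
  u ∨ ¬q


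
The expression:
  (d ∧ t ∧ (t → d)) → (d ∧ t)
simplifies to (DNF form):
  True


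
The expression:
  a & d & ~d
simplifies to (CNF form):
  False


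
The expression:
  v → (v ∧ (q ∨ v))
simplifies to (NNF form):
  True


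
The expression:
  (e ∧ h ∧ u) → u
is always true.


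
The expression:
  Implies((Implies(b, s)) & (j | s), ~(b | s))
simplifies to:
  ~s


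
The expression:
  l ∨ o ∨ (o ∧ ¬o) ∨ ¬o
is always true.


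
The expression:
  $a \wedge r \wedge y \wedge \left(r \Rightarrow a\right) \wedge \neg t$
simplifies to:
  $a \wedge r \wedge y \wedge \neg t$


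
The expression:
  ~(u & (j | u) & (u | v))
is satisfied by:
  {u: False}


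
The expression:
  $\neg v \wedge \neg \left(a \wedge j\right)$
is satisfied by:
  {v: False, a: False, j: False}
  {j: True, v: False, a: False}
  {a: True, v: False, j: False}


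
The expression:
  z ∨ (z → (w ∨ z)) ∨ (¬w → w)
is always true.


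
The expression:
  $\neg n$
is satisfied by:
  {n: False}


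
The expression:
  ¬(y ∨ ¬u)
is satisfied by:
  {u: True, y: False}


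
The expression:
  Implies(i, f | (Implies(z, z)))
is always true.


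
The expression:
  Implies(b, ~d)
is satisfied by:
  {d: False, b: False}
  {b: True, d: False}
  {d: True, b: False}


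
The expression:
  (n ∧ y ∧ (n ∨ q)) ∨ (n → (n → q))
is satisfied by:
  {y: True, q: True, n: False}
  {y: True, q: False, n: False}
  {q: True, y: False, n: False}
  {y: False, q: False, n: False}
  {y: True, n: True, q: True}
  {y: True, n: True, q: False}
  {n: True, q: True, y: False}


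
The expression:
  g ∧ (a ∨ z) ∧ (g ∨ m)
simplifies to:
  g ∧ (a ∨ z)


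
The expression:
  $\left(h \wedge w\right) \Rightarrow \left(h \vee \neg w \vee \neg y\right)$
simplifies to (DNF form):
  $\text{True}$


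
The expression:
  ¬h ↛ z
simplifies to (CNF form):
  ¬h ∧ ¬z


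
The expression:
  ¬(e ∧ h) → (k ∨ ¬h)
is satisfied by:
  {k: True, e: True, h: False}
  {k: True, h: False, e: False}
  {e: True, h: False, k: False}
  {e: False, h: False, k: False}
  {k: True, e: True, h: True}
  {k: True, h: True, e: False}
  {e: True, h: True, k: False}


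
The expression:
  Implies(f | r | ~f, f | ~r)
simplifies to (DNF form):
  f | ~r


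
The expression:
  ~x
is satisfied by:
  {x: False}


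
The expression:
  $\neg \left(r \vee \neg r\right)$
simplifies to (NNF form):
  $\text{False}$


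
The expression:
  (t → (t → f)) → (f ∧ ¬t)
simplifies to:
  (f ∧ ¬t) ∨ (t ∧ ¬f)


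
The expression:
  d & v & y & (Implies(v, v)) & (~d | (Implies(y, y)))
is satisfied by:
  {d: True, y: True, v: True}


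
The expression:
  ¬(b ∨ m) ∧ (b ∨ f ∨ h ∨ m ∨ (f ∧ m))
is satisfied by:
  {h: True, f: True, b: False, m: False}
  {h: True, f: False, b: False, m: False}
  {f: True, m: False, h: False, b: False}


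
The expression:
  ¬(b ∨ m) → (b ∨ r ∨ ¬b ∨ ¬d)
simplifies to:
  True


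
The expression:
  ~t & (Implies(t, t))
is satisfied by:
  {t: False}


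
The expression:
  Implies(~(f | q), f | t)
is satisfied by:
  {t: True, q: True, f: True}
  {t: True, q: True, f: False}
  {t: True, f: True, q: False}
  {t: True, f: False, q: False}
  {q: True, f: True, t: False}
  {q: True, f: False, t: False}
  {f: True, q: False, t: False}


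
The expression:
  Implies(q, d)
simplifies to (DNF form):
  d | ~q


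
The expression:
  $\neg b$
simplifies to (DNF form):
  $\neg b$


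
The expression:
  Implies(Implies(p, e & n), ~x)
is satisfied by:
  {p: True, e: False, x: False, n: False}
  {n: True, p: True, e: False, x: False}
  {p: True, e: True, x: False, n: False}
  {n: True, p: True, e: True, x: False}
  {n: False, e: False, x: False, p: False}
  {n: True, e: False, x: False, p: False}
  {e: True, n: False, x: False, p: False}
  {n: True, e: True, x: False, p: False}
  {x: True, p: True, n: False, e: False}
  {n: True, x: True, p: True, e: False}
  {x: True, p: True, e: True, n: False}


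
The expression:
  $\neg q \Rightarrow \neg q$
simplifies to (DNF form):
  $\text{True}$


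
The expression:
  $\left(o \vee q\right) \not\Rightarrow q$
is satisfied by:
  {o: True, q: False}


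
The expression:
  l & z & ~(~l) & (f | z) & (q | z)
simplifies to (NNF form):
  l & z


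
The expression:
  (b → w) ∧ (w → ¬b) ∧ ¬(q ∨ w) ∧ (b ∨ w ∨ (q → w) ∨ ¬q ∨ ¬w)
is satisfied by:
  {q: False, w: False, b: False}


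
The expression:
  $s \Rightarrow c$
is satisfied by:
  {c: True, s: False}
  {s: False, c: False}
  {s: True, c: True}


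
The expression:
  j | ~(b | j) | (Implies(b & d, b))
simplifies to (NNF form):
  True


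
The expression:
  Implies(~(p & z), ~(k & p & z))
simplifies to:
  True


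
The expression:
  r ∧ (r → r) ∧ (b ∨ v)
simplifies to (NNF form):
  r ∧ (b ∨ v)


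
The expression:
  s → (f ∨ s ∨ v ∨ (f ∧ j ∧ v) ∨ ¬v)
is always true.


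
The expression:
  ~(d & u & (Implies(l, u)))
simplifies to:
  ~d | ~u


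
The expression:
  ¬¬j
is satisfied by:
  {j: True}


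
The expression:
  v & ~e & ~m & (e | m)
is never true.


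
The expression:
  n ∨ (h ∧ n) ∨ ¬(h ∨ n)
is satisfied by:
  {n: True, h: False}
  {h: False, n: False}
  {h: True, n: True}


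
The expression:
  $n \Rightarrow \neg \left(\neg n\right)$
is always true.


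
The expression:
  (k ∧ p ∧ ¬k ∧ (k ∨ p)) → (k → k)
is always true.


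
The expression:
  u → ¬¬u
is always true.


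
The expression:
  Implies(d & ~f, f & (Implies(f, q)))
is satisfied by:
  {f: True, d: False}
  {d: False, f: False}
  {d: True, f: True}


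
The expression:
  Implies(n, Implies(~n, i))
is always true.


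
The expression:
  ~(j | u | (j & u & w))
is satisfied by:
  {u: False, j: False}


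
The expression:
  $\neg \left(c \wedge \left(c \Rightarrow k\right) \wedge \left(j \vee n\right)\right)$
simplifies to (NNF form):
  $\left(\neg j \wedge \neg n\right) \vee \neg c \vee \neg k$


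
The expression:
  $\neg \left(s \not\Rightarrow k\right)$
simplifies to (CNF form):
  $k \vee \neg s$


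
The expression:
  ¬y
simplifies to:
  ¬y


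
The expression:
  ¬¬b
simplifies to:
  b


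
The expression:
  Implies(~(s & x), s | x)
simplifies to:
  s | x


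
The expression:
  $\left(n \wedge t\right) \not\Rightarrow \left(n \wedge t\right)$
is never true.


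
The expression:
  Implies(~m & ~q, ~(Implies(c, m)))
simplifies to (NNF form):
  c | m | q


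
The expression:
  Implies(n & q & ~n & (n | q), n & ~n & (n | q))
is always true.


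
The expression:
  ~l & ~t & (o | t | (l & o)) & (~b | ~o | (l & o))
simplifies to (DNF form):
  o & ~b & ~l & ~t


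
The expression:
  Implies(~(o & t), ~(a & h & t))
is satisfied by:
  {o: True, h: False, t: False, a: False}
  {o: False, h: False, t: False, a: False}
  {a: True, o: True, h: False, t: False}
  {a: True, o: False, h: False, t: False}
  {o: True, t: True, a: False, h: False}
  {t: True, a: False, h: False, o: False}
  {a: True, t: True, o: True, h: False}
  {a: True, t: True, o: False, h: False}
  {o: True, h: True, a: False, t: False}
  {h: True, a: False, t: False, o: False}
  {o: True, a: True, h: True, t: False}
  {a: True, h: True, o: False, t: False}
  {o: True, t: True, h: True, a: False}
  {t: True, h: True, a: False, o: False}
  {a: True, t: True, h: True, o: True}


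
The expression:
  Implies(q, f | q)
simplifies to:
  True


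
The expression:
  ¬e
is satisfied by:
  {e: False}


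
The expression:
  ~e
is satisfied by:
  {e: False}


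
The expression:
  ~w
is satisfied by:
  {w: False}


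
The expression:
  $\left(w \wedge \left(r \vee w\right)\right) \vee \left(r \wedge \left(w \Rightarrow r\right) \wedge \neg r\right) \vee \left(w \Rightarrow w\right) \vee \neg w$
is always true.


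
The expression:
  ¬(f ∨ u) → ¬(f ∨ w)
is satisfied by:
  {u: True, f: True, w: False}
  {u: True, f: False, w: False}
  {f: True, u: False, w: False}
  {u: False, f: False, w: False}
  {w: True, u: True, f: True}
  {w: True, u: True, f: False}
  {w: True, f: True, u: False}


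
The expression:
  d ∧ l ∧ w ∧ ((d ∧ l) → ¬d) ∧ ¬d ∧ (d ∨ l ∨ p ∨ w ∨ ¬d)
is never true.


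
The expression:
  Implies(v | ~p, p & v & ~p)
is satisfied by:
  {p: True, v: False}


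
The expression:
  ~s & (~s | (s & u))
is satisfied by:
  {s: False}


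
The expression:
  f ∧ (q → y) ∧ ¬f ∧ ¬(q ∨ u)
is never true.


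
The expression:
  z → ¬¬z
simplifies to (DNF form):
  True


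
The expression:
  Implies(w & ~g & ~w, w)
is always true.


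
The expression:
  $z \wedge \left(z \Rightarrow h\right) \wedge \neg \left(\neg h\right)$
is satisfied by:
  {h: True, z: True}


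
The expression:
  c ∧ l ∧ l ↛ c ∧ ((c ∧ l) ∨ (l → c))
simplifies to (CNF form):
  False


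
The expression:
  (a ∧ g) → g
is always true.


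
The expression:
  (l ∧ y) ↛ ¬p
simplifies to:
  l ∧ p ∧ y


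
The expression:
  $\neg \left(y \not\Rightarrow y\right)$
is always true.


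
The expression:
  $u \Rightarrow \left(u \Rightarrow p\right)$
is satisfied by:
  {p: True, u: False}
  {u: False, p: False}
  {u: True, p: True}


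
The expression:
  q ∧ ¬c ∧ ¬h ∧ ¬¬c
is never true.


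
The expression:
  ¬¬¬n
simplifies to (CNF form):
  ¬n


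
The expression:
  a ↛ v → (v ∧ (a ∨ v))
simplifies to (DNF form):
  v ∨ ¬a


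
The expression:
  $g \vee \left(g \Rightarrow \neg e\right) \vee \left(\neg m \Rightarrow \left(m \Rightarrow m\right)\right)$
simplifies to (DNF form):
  $\text{True}$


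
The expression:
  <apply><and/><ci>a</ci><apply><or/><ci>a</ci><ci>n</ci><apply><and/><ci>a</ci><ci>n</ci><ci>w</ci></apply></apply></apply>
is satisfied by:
  {a: True}


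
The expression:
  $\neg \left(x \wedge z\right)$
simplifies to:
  $\neg x \vee \neg z$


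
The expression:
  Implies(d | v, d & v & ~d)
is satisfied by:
  {d: False, v: False}


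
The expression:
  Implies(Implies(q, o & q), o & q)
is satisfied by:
  {q: True}
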